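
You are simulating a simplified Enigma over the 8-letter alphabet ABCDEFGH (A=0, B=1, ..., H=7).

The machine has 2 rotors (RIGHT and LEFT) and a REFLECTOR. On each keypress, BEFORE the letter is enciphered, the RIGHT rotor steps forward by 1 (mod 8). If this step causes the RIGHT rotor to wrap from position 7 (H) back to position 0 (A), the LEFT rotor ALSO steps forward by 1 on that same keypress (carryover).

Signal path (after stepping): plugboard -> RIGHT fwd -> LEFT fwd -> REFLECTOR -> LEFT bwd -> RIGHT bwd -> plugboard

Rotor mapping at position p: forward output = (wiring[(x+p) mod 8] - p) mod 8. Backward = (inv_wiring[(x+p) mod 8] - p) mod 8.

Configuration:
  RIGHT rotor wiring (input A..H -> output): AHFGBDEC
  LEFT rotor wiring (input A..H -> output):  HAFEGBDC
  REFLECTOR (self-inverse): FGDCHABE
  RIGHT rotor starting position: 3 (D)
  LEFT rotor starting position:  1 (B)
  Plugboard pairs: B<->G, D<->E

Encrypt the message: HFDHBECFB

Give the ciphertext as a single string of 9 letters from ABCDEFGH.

Answer: ABAFGBGGC

Derivation:
Char 1 ('H'): step: R->4, L=1; H->plug->H->R->C->L->D->refl->C->L'->F->R'->A->plug->A
Char 2 ('F'): step: R->5, L=1; F->plug->F->R->A->L->H->refl->E->L'->B->R'->G->plug->B
Char 3 ('D'): step: R->6, L=1; D->plug->E->R->H->L->G->refl->B->L'->G->R'->A->plug->A
Char 4 ('H'): step: R->7, L=1; H->plug->H->R->F->L->C->refl->D->L'->C->R'->F->plug->F
Char 5 ('B'): step: R->0, L->2 (L advanced); B->plug->G->R->E->L->B->refl->G->L'->H->R'->B->plug->G
Char 6 ('E'): step: R->1, L=2; E->plug->D->R->A->L->D->refl->C->L'->B->R'->G->plug->B
Char 7 ('C'): step: R->2, L=2; C->plug->C->R->H->L->G->refl->B->L'->E->R'->B->plug->G
Char 8 ('F'): step: R->3, L=2; F->plug->F->R->F->L->A->refl->F->L'->G->R'->B->plug->G
Char 9 ('B'): step: R->4, L=2; B->plug->G->R->B->L->C->refl->D->L'->A->R'->C->plug->C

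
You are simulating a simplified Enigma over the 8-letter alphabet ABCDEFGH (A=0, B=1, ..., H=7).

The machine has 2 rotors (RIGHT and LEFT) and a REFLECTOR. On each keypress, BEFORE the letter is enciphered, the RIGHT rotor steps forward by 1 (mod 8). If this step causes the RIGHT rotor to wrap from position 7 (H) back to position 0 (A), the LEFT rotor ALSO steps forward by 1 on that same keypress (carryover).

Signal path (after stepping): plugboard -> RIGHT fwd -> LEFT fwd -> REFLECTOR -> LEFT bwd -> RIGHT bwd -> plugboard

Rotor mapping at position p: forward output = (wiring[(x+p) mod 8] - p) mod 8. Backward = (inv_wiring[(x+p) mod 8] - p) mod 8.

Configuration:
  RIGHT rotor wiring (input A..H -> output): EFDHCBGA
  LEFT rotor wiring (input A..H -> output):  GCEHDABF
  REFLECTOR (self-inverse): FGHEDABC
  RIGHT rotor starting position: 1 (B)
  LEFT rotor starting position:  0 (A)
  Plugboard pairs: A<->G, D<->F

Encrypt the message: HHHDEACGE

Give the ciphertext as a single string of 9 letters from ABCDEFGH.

Char 1 ('H'): step: R->2, L=0; H->plug->H->R->D->L->H->refl->C->L'->B->R'->A->plug->G
Char 2 ('H'): step: R->3, L=0; H->plug->H->R->A->L->G->refl->B->L'->G->R'->C->plug->C
Char 3 ('H'): step: R->4, L=0; H->plug->H->R->D->L->H->refl->C->L'->B->R'->F->plug->D
Char 4 ('D'): step: R->5, L=0; D->plug->F->R->G->L->B->refl->G->L'->A->R'->E->plug->E
Char 5 ('E'): step: R->6, L=0; E->plug->E->R->F->L->A->refl->F->L'->H->R'->D->plug->F
Char 6 ('A'): step: R->7, L=0; A->plug->G->R->C->L->E->refl->D->L'->E->R'->D->plug->F
Char 7 ('C'): step: R->0, L->1 (L advanced); C->plug->C->R->D->L->C->refl->H->L'->E->R'->A->plug->G
Char 8 ('G'): step: R->1, L=1; G->plug->A->R->E->L->H->refl->C->L'->D->R'->H->plug->H
Char 9 ('E'): step: R->2, L=1; E->plug->E->R->E->L->H->refl->C->L'->D->R'->H->plug->H

Answer: GCDEFFGHH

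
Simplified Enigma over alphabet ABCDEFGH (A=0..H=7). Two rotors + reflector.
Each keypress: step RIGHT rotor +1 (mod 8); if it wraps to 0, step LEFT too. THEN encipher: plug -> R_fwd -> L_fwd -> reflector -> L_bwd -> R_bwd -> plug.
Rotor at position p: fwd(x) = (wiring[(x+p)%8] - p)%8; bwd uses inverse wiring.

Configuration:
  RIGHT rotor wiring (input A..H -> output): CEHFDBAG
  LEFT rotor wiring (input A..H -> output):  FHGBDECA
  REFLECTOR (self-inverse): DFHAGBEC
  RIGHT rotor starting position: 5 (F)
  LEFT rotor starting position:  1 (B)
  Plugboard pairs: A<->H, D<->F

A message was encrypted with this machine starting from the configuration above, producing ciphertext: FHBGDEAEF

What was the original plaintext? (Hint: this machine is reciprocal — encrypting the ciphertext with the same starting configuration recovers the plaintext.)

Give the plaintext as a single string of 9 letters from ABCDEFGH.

Char 1 ('F'): step: R->6, L=1; F->plug->D->R->G->L->H->refl->C->L'->D->R'->H->plug->A
Char 2 ('H'): step: R->7, L=1; H->plug->A->R->H->L->E->refl->G->L'->A->R'->D->plug->F
Char 3 ('B'): step: R->0, L->2 (L advanced); B->plug->B->R->E->L->A->refl->D->L'->G->R'->H->plug->A
Char 4 ('G'): step: R->1, L=2; G->plug->G->R->F->L->G->refl->E->L'->A->R'->E->plug->E
Char 5 ('D'): step: R->2, L=2; D->plug->F->R->E->L->A->refl->D->L'->G->R'->E->plug->E
Char 6 ('E'): step: R->3, L=2; E->plug->E->R->D->L->C->refl->H->L'->B->R'->G->plug->G
Char 7 ('A'): step: R->4, L=2; A->plug->H->R->B->L->H->refl->C->L'->D->R'->G->plug->G
Char 8 ('E'): step: R->5, L=2; E->plug->E->R->H->L->F->refl->B->L'->C->R'->F->plug->D
Char 9 ('F'): step: R->6, L=2; F->plug->D->R->G->L->D->refl->A->L'->E->R'->C->plug->C

Answer: AFAEEGGDC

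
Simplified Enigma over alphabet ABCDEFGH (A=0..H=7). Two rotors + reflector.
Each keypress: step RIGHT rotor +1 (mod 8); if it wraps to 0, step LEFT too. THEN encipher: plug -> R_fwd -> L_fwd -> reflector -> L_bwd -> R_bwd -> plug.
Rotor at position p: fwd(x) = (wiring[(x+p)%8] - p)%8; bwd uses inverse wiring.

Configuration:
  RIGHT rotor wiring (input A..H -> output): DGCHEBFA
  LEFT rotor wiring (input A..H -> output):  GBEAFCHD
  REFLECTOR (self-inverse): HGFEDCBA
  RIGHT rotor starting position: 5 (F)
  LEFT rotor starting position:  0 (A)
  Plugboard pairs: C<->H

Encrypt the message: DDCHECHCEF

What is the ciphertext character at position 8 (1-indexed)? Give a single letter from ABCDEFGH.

Char 1 ('D'): step: R->6, L=0; D->plug->D->R->A->L->G->refl->B->L'->B->R'->F->plug->F
Char 2 ('D'): step: R->7, L=0; D->plug->D->R->D->L->A->refl->H->L'->G->R'->H->plug->C
Char 3 ('C'): step: R->0, L->1 (L advanced); C->plug->H->R->A->L->A->refl->H->L'->C->R'->C->plug->H
Char 4 ('H'): step: R->1, L=1; H->plug->C->R->G->L->C->refl->F->L'->H->R'->G->plug->G
Char 5 ('E'): step: R->2, L=1; E->plug->E->R->D->L->E->refl->D->L'->B->R'->G->plug->G
Char 6 ('C'): step: R->3, L=1; C->plug->H->R->H->L->F->refl->C->L'->G->R'->C->plug->H
Char 7 ('H'): step: R->4, L=1; H->plug->C->R->B->L->D->refl->E->L'->D->R'->H->plug->C
Char 8 ('C'): step: R->5, L=1; C->plug->H->R->H->L->F->refl->C->L'->G->R'->D->plug->D

D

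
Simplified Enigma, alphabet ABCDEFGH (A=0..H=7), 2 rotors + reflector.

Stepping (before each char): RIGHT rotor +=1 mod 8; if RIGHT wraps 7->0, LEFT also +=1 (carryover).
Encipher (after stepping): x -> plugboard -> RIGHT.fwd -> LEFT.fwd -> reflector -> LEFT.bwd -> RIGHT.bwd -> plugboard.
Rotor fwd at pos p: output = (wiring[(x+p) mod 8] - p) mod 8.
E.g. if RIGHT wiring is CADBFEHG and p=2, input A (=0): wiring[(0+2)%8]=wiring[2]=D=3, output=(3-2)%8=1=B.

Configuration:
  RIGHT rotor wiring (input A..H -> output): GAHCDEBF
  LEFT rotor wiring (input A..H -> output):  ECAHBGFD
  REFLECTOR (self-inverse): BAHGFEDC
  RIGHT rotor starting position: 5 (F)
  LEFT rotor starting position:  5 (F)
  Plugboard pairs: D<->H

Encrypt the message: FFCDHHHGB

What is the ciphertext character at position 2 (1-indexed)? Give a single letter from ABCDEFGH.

Char 1 ('F'): step: R->6, L=5; F->plug->F->R->E->L->F->refl->E->L'->H->R'->B->plug->B
Char 2 ('F'): step: R->7, L=5; F->plug->F->R->E->L->F->refl->E->L'->H->R'->B->plug->B

B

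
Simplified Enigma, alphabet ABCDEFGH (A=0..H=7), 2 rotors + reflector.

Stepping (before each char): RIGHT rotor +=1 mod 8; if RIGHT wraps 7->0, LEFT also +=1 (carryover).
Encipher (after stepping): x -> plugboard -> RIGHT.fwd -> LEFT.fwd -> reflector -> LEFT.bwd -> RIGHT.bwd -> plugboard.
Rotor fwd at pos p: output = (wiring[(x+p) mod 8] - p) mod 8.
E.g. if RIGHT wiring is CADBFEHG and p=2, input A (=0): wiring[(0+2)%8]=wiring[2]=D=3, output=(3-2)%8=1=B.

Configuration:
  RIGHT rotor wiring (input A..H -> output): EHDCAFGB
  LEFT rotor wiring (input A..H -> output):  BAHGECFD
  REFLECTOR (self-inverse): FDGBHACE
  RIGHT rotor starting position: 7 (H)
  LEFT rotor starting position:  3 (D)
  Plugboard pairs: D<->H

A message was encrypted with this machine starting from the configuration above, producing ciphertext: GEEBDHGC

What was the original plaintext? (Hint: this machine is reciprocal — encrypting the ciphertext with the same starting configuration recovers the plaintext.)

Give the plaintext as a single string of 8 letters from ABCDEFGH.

Char 1 ('G'): step: R->0, L->4 (L advanced); G->plug->G->R->G->L->D->refl->B->L'->C->R'->D->plug->H
Char 2 ('E'): step: R->1, L=4; E->plug->E->R->E->L->F->refl->A->L'->A->R'->G->plug->G
Char 3 ('E'): step: R->2, L=4; E->plug->E->R->E->L->F->refl->A->L'->A->R'->B->plug->B
Char 4 ('B'): step: R->3, L=4; B->plug->B->R->F->L->E->refl->H->L'->D->R'->D->plug->H
Char 5 ('D'): step: R->4, L=4; D->plug->H->R->G->L->D->refl->B->L'->C->R'->C->plug->C
Char 6 ('H'): step: R->5, L=4; H->plug->D->R->H->L->C->refl->G->L'->B->R'->B->plug->B
Char 7 ('G'): step: R->6, L=4; G->plug->G->R->C->L->B->refl->D->L'->G->R'->C->plug->C
Char 8 ('C'): step: R->7, L=4; C->plug->C->R->A->L->A->refl->F->L'->E->R'->D->plug->H

Answer: HGBHCBCH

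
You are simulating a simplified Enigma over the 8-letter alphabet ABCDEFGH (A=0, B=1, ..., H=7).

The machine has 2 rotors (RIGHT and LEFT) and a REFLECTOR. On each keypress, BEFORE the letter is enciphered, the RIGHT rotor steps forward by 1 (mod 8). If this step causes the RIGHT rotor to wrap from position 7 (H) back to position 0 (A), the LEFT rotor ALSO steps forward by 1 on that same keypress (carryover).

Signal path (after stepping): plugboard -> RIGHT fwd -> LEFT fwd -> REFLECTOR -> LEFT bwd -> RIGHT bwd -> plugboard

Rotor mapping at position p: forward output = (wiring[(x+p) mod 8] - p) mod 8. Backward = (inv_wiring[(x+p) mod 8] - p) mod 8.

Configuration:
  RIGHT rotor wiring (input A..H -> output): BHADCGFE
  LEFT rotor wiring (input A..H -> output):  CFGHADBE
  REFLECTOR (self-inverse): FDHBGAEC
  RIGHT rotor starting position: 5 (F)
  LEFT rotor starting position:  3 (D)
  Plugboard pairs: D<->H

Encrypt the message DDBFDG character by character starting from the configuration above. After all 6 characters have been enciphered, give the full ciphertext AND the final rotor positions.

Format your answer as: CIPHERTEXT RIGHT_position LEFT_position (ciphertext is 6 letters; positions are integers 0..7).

Char 1 ('D'): step: R->6, L=3; D->plug->H->R->A->L->E->refl->G->L'->D->R'->C->plug->C
Char 2 ('D'): step: R->7, L=3; D->plug->H->R->G->L->C->refl->H->L'->F->R'->A->plug->A
Char 3 ('B'): step: R->0, L->4 (L advanced); B->plug->B->R->H->L->D->refl->B->L'->F->R'->G->plug->G
Char 4 ('F'): step: R->1, L=4; F->plug->F->R->E->L->G->refl->E->L'->A->R'->H->plug->D
Char 5 ('D'): step: R->2, L=4; D->plug->H->R->F->L->B->refl->D->L'->H->R'->G->plug->G
Char 6 ('G'): step: R->3, L=4; G->plug->G->R->E->L->G->refl->E->L'->A->R'->A->plug->A
Final: ciphertext=CAGDGA, RIGHT=3, LEFT=4

Answer: CAGDGA 3 4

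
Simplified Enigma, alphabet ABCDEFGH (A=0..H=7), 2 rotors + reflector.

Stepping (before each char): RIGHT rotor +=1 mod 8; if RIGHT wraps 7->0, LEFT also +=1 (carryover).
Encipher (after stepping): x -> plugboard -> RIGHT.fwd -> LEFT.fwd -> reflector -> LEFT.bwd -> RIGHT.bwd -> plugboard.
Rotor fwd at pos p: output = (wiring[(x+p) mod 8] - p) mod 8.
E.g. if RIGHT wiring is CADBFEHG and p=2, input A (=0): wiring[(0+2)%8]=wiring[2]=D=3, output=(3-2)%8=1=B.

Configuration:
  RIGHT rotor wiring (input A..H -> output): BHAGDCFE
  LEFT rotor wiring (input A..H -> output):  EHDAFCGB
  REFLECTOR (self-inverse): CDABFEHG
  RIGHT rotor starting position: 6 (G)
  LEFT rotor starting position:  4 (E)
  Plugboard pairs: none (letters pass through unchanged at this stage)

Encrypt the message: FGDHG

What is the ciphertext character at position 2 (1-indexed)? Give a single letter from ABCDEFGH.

Char 1 ('F'): step: R->7, L=4; F->plug->F->R->E->L->A->refl->C->L'->C->R'->B->plug->B
Char 2 ('G'): step: R->0, L->5 (L advanced); G->plug->G->R->F->L->G->refl->H->L'->D->R'->E->plug->E

E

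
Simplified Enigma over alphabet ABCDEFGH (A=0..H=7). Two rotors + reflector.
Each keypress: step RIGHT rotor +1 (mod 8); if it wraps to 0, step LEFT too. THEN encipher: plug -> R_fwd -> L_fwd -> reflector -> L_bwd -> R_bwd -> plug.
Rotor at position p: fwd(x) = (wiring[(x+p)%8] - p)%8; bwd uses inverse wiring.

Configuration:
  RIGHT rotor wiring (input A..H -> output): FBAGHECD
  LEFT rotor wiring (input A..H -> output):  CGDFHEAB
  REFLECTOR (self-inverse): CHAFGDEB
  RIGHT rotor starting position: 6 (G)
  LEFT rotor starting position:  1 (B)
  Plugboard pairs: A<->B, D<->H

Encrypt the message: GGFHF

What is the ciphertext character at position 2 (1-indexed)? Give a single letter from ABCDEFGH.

Char 1 ('G'): step: R->7, L=1; G->plug->G->R->F->L->H->refl->B->L'->H->R'->E->plug->E
Char 2 ('G'): step: R->0, L->2 (L advanced); G->plug->G->R->C->L->F->refl->D->L'->B->R'->B->plug->A

A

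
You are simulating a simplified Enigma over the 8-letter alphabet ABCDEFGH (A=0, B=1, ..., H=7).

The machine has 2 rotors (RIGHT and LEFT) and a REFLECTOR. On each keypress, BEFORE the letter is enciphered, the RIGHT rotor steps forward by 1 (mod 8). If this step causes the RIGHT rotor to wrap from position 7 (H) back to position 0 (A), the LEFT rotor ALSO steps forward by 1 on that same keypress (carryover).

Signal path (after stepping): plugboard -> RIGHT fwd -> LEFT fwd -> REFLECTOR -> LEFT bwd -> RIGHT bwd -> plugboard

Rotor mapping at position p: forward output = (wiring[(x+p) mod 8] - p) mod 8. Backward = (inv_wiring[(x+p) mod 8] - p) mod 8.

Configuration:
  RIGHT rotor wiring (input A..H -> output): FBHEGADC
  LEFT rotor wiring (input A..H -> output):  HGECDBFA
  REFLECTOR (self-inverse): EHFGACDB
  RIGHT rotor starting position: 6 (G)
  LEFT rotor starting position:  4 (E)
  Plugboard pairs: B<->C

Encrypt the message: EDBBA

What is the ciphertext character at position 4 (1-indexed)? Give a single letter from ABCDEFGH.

Char 1 ('E'): step: R->7, L=4; E->plug->E->R->F->L->C->refl->F->L'->B->R'->G->plug->G
Char 2 ('D'): step: R->0, L->5 (L advanced); D->plug->D->R->E->L->B->refl->H->L'->F->R'->A->plug->A
Char 3 ('B'): step: R->1, L=5; B->plug->C->R->D->L->C->refl->F->L'->G->R'->B->plug->C
Char 4 ('B'): step: R->2, L=5; B->plug->C->R->E->L->B->refl->H->L'->F->R'->A->plug->A

A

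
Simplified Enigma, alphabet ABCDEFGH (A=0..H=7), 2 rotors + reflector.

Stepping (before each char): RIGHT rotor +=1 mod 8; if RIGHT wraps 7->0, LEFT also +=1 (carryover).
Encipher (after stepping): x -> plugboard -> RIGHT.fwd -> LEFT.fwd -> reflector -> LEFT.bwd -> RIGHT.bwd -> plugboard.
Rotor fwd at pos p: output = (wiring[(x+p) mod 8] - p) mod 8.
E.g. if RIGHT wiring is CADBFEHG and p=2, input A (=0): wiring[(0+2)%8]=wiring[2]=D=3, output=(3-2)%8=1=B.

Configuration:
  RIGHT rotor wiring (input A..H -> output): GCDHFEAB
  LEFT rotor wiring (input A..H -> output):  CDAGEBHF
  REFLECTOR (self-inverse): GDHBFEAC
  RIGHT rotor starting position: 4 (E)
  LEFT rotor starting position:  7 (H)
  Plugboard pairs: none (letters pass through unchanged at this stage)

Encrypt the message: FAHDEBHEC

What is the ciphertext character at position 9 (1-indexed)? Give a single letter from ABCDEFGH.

Char 1 ('F'): step: R->5, L=7; F->plug->F->R->G->L->C->refl->H->L'->E->R'->C->plug->C
Char 2 ('A'): step: R->6, L=7; A->plug->A->R->C->L->E->refl->F->L'->F->R'->E->plug->E
Char 3 ('H'): step: R->7, L=7; H->plug->H->R->B->L->D->refl->B->L'->D->R'->C->plug->C
Char 4 ('D'): step: R->0, L->0 (L advanced); D->plug->D->R->H->L->F->refl->E->L'->E->R'->F->plug->F
Char 5 ('E'): step: R->1, L=0; E->plug->E->R->D->L->G->refl->A->L'->C->R'->B->plug->B
Char 6 ('B'): step: R->2, L=0; B->plug->B->R->F->L->B->refl->D->L'->B->R'->A->plug->A
Char 7 ('H'): step: R->3, L=0; H->plug->H->R->A->L->C->refl->H->L'->G->R'->E->plug->E
Char 8 ('E'): step: R->4, L=0; E->plug->E->R->C->L->A->refl->G->L'->D->R'->H->plug->H
Char 9 ('C'): step: R->5, L=0; C->plug->C->R->E->L->E->refl->F->L'->H->R'->A->plug->A

A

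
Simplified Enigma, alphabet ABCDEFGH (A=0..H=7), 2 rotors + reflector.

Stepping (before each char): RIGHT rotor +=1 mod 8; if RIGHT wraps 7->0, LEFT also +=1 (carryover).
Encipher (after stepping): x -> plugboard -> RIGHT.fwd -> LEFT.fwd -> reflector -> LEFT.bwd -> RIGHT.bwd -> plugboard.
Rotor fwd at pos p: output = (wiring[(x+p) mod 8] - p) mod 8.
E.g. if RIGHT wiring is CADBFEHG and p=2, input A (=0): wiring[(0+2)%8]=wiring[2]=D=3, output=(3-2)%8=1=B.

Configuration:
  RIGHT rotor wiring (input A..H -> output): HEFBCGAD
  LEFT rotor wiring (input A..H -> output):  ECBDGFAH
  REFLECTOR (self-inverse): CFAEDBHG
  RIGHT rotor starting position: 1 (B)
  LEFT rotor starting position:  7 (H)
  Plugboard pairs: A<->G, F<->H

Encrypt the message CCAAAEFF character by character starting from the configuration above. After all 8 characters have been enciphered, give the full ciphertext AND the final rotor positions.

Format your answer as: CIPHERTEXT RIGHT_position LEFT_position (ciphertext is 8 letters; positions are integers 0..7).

Char 1 ('C'): step: R->2, L=7; C->plug->C->R->A->L->A->refl->C->L'->D->R'->A->plug->G
Char 2 ('C'): step: R->3, L=7; C->plug->C->R->D->L->C->refl->A->L'->A->R'->E->plug->E
Char 3 ('A'): step: R->4, L=7; A->plug->G->R->B->L->F->refl->B->L'->H->R'->D->plug->D
Char 4 ('A'): step: R->5, L=7; A->plug->G->R->E->L->E->refl->D->L'->C->R'->D->plug->D
Char 5 ('A'): step: R->6, L=7; A->plug->G->R->E->L->E->refl->D->L'->C->R'->A->plug->G
Char 6 ('E'): step: R->7, L=7; E->plug->E->R->C->L->D->refl->E->L'->E->R'->A->plug->G
Char 7 ('F'): step: R->0, L->0 (L advanced); F->plug->H->R->D->L->D->refl->E->L'->A->R'->G->plug->A
Char 8 ('F'): step: R->1, L=0; F->plug->H->R->G->L->A->refl->C->L'->B->R'->D->plug->D
Final: ciphertext=GEDDGGAD, RIGHT=1, LEFT=0

Answer: GEDDGGAD 1 0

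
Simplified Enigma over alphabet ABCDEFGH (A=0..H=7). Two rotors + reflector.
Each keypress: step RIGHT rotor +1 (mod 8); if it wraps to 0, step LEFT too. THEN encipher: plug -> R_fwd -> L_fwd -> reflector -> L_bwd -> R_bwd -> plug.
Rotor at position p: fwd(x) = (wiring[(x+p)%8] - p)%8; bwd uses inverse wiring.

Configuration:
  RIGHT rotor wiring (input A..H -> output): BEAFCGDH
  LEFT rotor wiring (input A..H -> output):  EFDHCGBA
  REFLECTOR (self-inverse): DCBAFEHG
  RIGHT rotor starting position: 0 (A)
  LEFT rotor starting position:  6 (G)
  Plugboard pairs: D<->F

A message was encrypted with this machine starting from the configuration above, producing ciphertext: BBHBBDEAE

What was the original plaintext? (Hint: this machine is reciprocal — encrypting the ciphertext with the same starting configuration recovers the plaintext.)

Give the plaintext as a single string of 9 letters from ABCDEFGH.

Char 1 ('B'): step: R->1, L=6; B->plug->B->R->H->L->A->refl->D->L'->A->R'->H->plug->H
Char 2 ('B'): step: R->2, L=6; B->plug->B->R->D->L->H->refl->G->L'->C->R'->H->plug->H
Char 3 ('H'): step: R->3, L=6; H->plug->H->R->F->L->B->refl->C->L'->B->R'->G->plug->G
Char 4 ('B'): step: R->4, L=6; B->plug->B->R->C->L->G->refl->H->L'->D->R'->D->plug->F
Char 5 ('B'): step: R->5, L=6; B->plug->B->R->G->L->E->refl->F->L'->E->R'->D->plug->F
Char 6 ('D'): step: R->6, L=6; D->plug->F->R->H->L->A->refl->D->L'->A->R'->H->plug->H
Char 7 ('E'): step: R->7, L=6; E->plug->E->R->G->L->E->refl->F->L'->E->R'->H->plug->H
Char 8 ('A'): step: R->0, L->7 (L advanced); A->plug->A->R->B->L->F->refl->E->L'->D->R'->G->plug->G
Char 9 ('E'): step: R->1, L=7; E->plug->E->R->F->L->D->refl->A->L'->E->R'->C->plug->C

Answer: HHGFFHHGC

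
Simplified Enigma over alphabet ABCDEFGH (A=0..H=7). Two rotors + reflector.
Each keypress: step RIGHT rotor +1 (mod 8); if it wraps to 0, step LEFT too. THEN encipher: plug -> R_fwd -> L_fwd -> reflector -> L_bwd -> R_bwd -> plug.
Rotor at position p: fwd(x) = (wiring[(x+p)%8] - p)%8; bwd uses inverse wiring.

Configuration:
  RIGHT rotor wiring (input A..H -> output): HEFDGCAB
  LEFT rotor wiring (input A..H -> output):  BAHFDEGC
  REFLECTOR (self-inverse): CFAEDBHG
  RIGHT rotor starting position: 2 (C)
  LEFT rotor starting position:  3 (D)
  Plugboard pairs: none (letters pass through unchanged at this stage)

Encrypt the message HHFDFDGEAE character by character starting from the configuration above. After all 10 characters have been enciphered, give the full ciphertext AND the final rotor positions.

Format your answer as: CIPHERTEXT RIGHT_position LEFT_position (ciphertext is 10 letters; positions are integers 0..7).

Answer: EEHAGGAGBF 4 4

Derivation:
Char 1 ('H'): step: R->3, L=3; H->plug->H->R->C->L->B->refl->F->L'->G->R'->E->plug->E
Char 2 ('H'): step: R->4, L=3; H->plug->H->R->H->L->E->refl->D->L'->D->R'->E->plug->E
Char 3 ('F'): step: R->5, L=3; F->plug->F->R->A->L->C->refl->A->L'->B->R'->H->plug->H
Char 4 ('D'): step: R->6, L=3; D->plug->D->R->G->L->F->refl->B->L'->C->R'->A->plug->A
Char 5 ('F'): step: R->7, L=3; F->plug->F->R->H->L->E->refl->D->L'->D->R'->G->plug->G
Char 6 ('D'): step: R->0, L->4 (L advanced); D->plug->D->R->D->L->G->refl->H->L'->A->R'->G->plug->G
Char 7 ('G'): step: R->1, L=4; G->plug->G->R->A->L->H->refl->G->L'->D->R'->A->plug->A
Char 8 ('E'): step: R->2, L=4; E->plug->E->R->G->L->D->refl->E->L'->F->R'->G->plug->G
Char 9 ('A'): step: R->3, L=4; A->plug->A->R->A->L->H->refl->G->L'->D->R'->B->plug->B
Char 10 ('E'): step: R->4, L=4; E->plug->E->R->D->L->G->refl->H->L'->A->R'->F->plug->F
Final: ciphertext=EEHAGGAGBF, RIGHT=4, LEFT=4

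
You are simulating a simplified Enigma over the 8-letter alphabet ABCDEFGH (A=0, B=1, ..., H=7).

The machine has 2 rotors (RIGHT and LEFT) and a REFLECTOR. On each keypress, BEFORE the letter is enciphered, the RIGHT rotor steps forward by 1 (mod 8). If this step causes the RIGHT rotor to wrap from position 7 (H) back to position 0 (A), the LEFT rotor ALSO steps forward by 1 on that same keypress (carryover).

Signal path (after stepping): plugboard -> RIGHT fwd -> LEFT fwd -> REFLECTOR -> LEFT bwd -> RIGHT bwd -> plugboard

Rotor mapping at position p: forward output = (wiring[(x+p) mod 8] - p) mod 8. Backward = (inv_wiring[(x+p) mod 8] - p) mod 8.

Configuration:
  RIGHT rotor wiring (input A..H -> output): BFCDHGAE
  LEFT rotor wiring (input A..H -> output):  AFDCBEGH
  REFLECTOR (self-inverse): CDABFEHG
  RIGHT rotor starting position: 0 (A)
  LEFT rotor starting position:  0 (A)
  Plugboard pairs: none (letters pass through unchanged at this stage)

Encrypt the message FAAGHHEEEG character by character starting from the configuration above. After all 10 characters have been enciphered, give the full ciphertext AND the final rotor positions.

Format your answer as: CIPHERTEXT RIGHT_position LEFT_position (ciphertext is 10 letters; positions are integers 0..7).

Answer: DHCHDCBFHE 2 1

Derivation:
Char 1 ('F'): step: R->1, L=0; F->plug->F->R->H->L->H->refl->G->L'->G->R'->D->plug->D
Char 2 ('A'): step: R->2, L=0; A->plug->A->R->A->L->A->refl->C->L'->D->R'->H->plug->H
Char 3 ('A'): step: R->3, L=0; A->plug->A->R->A->L->A->refl->C->L'->D->R'->C->plug->C
Char 4 ('G'): step: R->4, L=0; G->plug->G->R->G->L->G->refl->H->L'->H->R'->H->plug->H
Char 5 ('H'): step: R->5, L=0; H->plug->H->R->C->L->D->refl->B->L'->E->R'->D->plug->D
Char 6 ('H'): step: R->6, L=0; H->plug->H->R->A->L->A->refl->C->L'->D->R'->C->plug->C
Char 7 ('E'): step: R->7, L=0; E->plug->E->R->E->L->B->refl->D->L'->C->R'->B->plug->B
Char 8 ('E'): step: R->0, L->1 (L advanced); E->plug->E->R->H->L->H->refl->G->L'->G->R'->F->plug->F
Char 9 ('E'): step: R->1, L=1; E->plug->E->R->F->L->F->refl->E->L'->A->R'->H->plug->H
Char 10 ('G'): step: R->2, L=1; G->plug->G->R->H->L->H->refl->G->L'->G->R'->E->plug->E
Final: ciphertext=DHCHDCBFHE, RIGHT=2, LEFT=1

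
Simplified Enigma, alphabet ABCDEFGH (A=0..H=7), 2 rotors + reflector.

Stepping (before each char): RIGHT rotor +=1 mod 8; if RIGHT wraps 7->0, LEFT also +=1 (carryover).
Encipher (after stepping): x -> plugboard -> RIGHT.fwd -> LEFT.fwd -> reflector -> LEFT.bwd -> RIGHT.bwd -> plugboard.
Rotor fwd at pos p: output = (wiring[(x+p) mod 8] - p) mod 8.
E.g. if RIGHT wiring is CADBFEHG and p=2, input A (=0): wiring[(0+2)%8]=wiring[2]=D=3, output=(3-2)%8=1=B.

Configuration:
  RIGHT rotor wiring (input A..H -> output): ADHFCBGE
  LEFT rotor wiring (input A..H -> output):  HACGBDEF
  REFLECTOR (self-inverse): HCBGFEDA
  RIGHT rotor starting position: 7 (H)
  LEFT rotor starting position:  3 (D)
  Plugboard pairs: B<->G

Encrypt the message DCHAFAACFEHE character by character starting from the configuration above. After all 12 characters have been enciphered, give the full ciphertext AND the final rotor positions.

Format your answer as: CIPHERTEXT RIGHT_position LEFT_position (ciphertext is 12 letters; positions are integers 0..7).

Answer: AGFEBEDEECFA 3 5

Derivation:
Char 1 ('D'): step: R->0, L->4 (L advanced); D->plug->D->R->F->L->E->refl->F->L'->A->R'->A->plug->A
Char 2 ('C'): step: R->1, L=4; C->plug->C->R->E->L->D->refl->G->L'->G->R'->B->plug->G
Char 3 ('H'): step: R->2, L=4; H->plug->H->R->B->L->H->refl->A->L'->C->R'->F->plug->F
Char 4 ('A'): step: R->3, L=4; A->plug->A->R->C->L->A->refl->H->L'->B->R'->E->plug->E
Char 5 ('F'): step: R->4, L=4; F->plug->F->R->H->L->C->refl->B->L'->D->R'->G->plug->B
Char 6 ('A'): step: R->5, L=4; A->plug->A->R->E->L->D->refl->G->L'->G->R'->E->plug->E
Char 7 ('A'): step: R->6, L=4; A->plug->A->R->A->L->F->refl->E->L'->F->R'->D->plug->D
Char 8 ('C'): step: R->7, L=4; C->plug->C->R->E->L->D->refl->G->L'->G->R'->E->plug->E
Char 9 ('F'): step: R->0, L->5 (L advanced); F->plug->F->R->B->L->H->refl->A->L'->C->R'->E->plug->E
Char 10 ('E'): step: R->1, L=5; E->plug->E->R->A->L->G->refl->D->L'->E->R'->C->plug->C
Char 11 ('H'): step: R->2, L=5; H->plug->H->R->B->L->H->refl->A->L'->C->R'->F->plug->F
Char 12 ('E'): step: R->3, L=5; E->plug->E->R->B->L->H->refl->A->L'->C->R'->A->plug->A
Final: ciphertext=AGFEBEDEECFA, RIGHT=3, LEFT=5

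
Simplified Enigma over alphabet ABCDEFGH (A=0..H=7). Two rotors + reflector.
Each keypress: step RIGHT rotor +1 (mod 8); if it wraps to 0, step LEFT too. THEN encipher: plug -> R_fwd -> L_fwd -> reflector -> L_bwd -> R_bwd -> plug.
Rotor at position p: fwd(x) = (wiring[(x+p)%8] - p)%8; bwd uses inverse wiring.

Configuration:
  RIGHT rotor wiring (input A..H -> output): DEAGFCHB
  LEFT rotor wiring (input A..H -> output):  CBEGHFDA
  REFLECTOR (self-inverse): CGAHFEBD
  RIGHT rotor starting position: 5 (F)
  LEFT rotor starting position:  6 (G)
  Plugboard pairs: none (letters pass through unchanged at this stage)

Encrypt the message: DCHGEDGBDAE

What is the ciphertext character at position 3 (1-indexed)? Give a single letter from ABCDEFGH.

Char 1 ('D'): step: R->6, L=6; D->plug->D->R->G->L->B->refl->G->L'->E->R'->H->plug->H
Char 2 ('C'): step: R->7, L=6; C->plug->C->R->F->L->A->refl->C->L'->B->R'->D->plug->D
Char 3 ('H'): step: R->0, L->7 (L advanced); H->plug->H->R->B->L->D->refl->H->L'->E->R'->B->plug->B

B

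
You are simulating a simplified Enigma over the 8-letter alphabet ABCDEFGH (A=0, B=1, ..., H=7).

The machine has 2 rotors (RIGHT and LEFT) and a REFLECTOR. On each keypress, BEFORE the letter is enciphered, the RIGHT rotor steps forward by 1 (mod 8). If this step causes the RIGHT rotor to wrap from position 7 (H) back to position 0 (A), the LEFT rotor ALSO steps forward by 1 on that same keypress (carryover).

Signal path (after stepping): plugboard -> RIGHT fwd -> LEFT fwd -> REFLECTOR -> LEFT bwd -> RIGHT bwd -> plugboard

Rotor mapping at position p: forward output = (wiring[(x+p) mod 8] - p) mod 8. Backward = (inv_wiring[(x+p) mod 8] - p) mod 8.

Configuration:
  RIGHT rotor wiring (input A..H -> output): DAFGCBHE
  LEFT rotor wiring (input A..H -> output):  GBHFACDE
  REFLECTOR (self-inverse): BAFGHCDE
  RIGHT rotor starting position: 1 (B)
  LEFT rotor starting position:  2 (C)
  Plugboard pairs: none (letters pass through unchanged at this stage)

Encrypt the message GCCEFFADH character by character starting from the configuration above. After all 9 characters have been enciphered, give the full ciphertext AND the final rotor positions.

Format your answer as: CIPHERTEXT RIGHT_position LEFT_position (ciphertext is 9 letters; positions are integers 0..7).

Answer: FBFACBHEE 2 3

Derivation:
Char 1 ('G'): step: R->2, L=2; G->plug->G->R->B->L->D->refl->G->L'->C->R'->F->plug->F
Char 2 ('C'): step: R->3, L=2; C->plug->C->R->G->L->E->refl->H->L'->H->R'->B->plug->B
Char 3 ('C'): step: R->4, L=2; C->plug->C->R->D->L->A->refl->B->L'->E->R'->F->plug->F
Char 4 ('E'): step: R->5, L=2; E->plug->E->R->D->L->A->refl->B->L'->E->R'->A->plug->A
Char 5 ('F'): step: R->6, L=2; F->plug->F->R->A->L->F->refl->C->L'->F->R'->C->plug->C
Char 6 ('F'): step: R->7, L=2; F->plug->F->R->D->L->A->refl->B->L'->E->R'->B->plug->B
Char 7 ('A'): step: R->0, L->3 (L advanced); A->plug->A->R->D->L->A->refl->B->L'->E->R'->H->plug->H
Char 8 ('D'): step: R->1, L=3; D->plug->D->R->B->L->F->refl->C->L'->A->R'->E->plug->E
Char 9 ('H'): step: R->2, L=3; H->plug->H->R->G->L->G->refl->D->L'->F->R'->E->plug->E
Final: ciphertext=FBFACBHEE, RIGHT=2, LEFT=3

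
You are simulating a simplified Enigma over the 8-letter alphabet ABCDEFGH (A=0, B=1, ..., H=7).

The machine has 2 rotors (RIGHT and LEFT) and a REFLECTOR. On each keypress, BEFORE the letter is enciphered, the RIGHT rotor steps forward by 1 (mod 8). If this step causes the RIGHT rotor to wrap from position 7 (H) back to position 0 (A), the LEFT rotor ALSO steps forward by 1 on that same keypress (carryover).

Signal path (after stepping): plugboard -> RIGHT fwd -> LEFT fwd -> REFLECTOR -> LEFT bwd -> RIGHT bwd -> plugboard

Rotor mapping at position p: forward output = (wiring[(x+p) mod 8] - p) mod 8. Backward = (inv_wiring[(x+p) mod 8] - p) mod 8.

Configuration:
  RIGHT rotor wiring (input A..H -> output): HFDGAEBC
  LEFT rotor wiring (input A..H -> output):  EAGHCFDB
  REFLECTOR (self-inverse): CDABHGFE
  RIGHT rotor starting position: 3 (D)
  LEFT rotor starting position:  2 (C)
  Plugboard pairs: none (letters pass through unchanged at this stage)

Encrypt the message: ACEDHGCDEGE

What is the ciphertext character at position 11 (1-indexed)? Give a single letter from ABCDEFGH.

Char 1 ('A'): step: R->4, L=2; A->plug->A->R->E->L->B->refl->D->L'->D->R'->E->plug->E
Char 2 ('C'): step: R->5, L=2; C->plug->C->R->F->L->H->refl->E->L'->A->R'->E->plug->E
Char 3 ('E'): step: R->6, L=2; E->plug->E->R->F->L->H->refl->E->L'->A->R'->F->plug->F
Char 4 ('D'): step: R->7, L=2; D->plug->D->R->E->L->B->refl->D->L'->D->R'->A->plug->A
Char 5 ('H'): step: R->0, L->3 (L advanced); H->plug->H->R->C->L->C->refl->A->L'->D->R'->C->plug->C
Char 6 ('G'): step: R->1, L=3; G->plug->G->R->B->L->H->refl->E->L'->A->R'->F->plug->F
Char 7 ('C'): step: R->2, L=3; C->plug->C->R->G->L->F->refl->G->L'->E->R'->B->plug->B
Char 8 ('D'): step: R->3, L=3; D->plug->D->R->G->L->F->refl->G->L'->E->R'->F->plug->F
Char 9 ('E'): step: R->4, L=3; E->plug->E->R->D->L->A->refl->C->L'->C->R'->H->plug->H
Char 10 ('G'): step: R->5, L=3; G->plug->G->R->B->L->H->refl->E->L'->A->R'->E->plug->E
Char 11 ('E'): step: R->6, L=3; E->plug->E->R->F->L->B->refl->D->L'->H->R'->D->plug->D

D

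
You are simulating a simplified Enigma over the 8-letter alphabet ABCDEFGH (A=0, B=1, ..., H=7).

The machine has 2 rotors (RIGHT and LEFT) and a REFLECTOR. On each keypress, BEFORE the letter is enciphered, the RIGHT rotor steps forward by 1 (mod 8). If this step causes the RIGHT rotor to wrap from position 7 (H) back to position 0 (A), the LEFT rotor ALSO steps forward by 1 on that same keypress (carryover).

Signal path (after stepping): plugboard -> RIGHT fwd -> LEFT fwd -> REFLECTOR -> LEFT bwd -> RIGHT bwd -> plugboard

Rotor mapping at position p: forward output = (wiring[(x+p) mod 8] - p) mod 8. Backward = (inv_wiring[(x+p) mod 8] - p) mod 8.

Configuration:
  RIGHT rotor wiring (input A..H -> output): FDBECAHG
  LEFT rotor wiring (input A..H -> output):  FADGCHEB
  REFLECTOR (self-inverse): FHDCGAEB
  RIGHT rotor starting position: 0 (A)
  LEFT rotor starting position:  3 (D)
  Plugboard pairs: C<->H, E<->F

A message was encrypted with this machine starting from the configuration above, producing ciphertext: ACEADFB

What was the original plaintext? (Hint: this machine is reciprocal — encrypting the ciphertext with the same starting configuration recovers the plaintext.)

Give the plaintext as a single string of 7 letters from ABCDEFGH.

Answer: CGDECAA

Derivation:
Char 1 ('A'): step: R->1, L=3; A->plug->A->R->C->L->E->refl->G->L'->E->R'->H->plug->C
Char 2 ('C'): step: R->2, L=3; C->plug->H->R->B->L->H->refl->B->L'->D->R'->G->plug->G
Char 3 ('E'): step: R->3, L=3; E->plug->F->R->C->L->E->refl->G->L'->E->R'->D->plug->D
Char 4 ('A'): step: R->4, L=3; A->plug->A->R->G->L->F->refl->A->L'->H->R'->F->plug->E
Char 5 ('D'): step: R->5, L=3; D->plug->D->R->A->L->D->refl->C->L'->F->R'->H->plug->C
Char 6 ('F'): step: R->6, L=3; F->plug->E->R->D->L->B->refl->H->L'->B->R'->A->plug->A
Char 7 ('B'): step: R->7, L=3; B->plug->B->R->G->L->F->refl->A->L'->H->R'->A->plug->A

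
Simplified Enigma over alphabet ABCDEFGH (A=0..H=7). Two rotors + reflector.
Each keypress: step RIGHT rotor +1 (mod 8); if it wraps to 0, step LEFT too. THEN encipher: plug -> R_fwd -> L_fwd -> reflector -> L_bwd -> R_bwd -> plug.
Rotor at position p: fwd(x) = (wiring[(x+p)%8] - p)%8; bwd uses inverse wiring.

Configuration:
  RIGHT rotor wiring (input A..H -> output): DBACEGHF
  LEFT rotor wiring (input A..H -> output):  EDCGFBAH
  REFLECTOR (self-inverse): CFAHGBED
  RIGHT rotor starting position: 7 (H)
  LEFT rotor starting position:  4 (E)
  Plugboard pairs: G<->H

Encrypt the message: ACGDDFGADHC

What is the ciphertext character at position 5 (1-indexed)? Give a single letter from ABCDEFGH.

Char 1 ('A'): step: R->0, L->5 (L advanced); A->plug->A->R->D->L->H->refl->D->L'->B->R'->B->plug->B
Char 2 ('C'): step: R->1, L=5; C->plug->C->R->B->L->D->refl->H->L'->D->R'->D->plug->D
Char 3 ('G'): step: R->2, L=5; G->plug->H->R->H->L->A->refl->C->L'->C->R'->C->plug->C
Char 4 ('D'): step: R->3, L=5; D->plug->D->R->E->L->G->refl->E->L'->A->R'->F->plug->F
Char 5 ('D'): step: R->4, L=5; D->plug->D->R->B->L->D->refl->H->L'->D->R'->C->plug->C

C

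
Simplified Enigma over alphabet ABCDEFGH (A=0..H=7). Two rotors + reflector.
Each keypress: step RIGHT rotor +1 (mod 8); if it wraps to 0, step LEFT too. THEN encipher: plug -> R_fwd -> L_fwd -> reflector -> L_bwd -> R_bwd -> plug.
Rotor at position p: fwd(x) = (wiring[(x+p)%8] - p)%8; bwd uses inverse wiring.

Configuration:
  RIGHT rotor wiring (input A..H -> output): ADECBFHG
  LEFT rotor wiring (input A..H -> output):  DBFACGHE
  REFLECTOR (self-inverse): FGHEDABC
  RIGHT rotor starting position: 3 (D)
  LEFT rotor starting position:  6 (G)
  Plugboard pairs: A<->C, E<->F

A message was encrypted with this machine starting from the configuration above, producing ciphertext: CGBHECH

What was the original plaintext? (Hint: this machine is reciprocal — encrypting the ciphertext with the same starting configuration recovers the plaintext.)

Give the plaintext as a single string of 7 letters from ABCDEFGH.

Answer: FHCBFEF

Derivation:
Char 1 ('C'): step: R->4, L=6; C->plug->A->R->F->L->C->refl->H->L'->E->R'->E->plug->F
Char 2 ('G'): step: R->5, L=6; G->plug->G->R->F->L->C->refl->H->L'->E->R'->H->plug->H
Char 3 ('B'): step: R->6, L=6; B->plug->B->R->A->L->B->refl->G->L'->B->R'->A->plug->C
Char 4 ('H'): step: R->7, L=6; H->plug->H->R->A->L->B->refl->G->L'->B->R'->B->plug->B
Char 5 ('E'): step: R->0, L->7 (L advanced); E->plug->F->R->F->L->D->refl->E->L'->B->R'->E->plug->F
Char 6 ('C'): step: R->1, L=7; C->plug->A->R->C->L->C->refl->H->L'->G->R'->F->plug->E
Char 7 ('H'): step: R->2, L=7; H->plug->H->R->B->L->E->refl->D->L'->F->R'->E->plug->F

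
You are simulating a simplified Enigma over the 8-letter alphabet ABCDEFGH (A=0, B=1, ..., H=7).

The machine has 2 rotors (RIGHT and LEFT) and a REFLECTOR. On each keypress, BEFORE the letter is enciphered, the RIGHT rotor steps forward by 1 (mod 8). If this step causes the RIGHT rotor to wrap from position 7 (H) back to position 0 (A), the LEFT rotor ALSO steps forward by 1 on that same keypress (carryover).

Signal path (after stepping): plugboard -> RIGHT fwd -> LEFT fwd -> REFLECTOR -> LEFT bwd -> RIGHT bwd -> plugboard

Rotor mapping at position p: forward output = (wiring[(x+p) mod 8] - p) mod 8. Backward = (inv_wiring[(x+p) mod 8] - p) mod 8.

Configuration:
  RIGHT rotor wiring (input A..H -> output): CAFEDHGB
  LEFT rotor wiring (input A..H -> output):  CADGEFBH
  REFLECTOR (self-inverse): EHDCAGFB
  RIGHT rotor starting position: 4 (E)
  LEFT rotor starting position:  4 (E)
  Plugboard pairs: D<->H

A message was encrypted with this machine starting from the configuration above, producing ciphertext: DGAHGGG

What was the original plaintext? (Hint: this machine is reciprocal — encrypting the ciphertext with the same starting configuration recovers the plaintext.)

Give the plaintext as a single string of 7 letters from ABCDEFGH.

Answer: BAFADCH

Derivation:
Char 1 ('D'): step: R->5, L=4; D->plug->H->R->G->L->H->refl->B->L'->B->R'->B->plug->B
Char 2 ('G'): step: R->6, L=4; G->plug->G->R->F->L->E->refl->A->L'->A->R'->A->plug->A
Char 3 ('A'): step: R->7, L=4; A->plug->A->R->C->L->F->refl->G->L'->E->R'->F->plug->F
Char 4 ('H'): step: R->0, L->5 (L advanced); H->plug->D->R->E->L->D->refl->C->L'->C->R'->A->plug->A
Char 5 ('G'): step: R->1, L=5; G->plug->G->R->A->L->A->refl->E->L'->B->R'->H->plug->D
Char 6 ('G'): step: R->2, L=5; G->plug->G->R->A->L->A->refl->E->L'->B->R'->C->plug->C
Char 7 ('G'): step: R->3, L=5; G->plug->G->R->F->L->G->refl->F->L'->D->R'->D->plug->H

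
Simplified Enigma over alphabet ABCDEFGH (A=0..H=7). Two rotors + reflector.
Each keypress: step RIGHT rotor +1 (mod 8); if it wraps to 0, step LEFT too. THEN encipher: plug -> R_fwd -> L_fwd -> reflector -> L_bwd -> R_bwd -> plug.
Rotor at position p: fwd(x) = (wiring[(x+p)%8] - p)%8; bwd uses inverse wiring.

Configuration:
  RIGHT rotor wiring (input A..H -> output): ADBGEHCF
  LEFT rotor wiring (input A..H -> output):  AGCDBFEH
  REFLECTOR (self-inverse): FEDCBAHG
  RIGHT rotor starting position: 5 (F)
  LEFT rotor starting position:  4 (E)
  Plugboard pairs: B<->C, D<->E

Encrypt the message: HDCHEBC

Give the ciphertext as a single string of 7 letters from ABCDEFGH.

Char 1 ('H'): step: R->6, L=4; H->plug->H->R->B->L->B->refl->E->L'->E->R'->A->plug->A
Char 2 ('D'): step: R->7, L=4; D->plug->E->R->H->L->H->refl->G->L'->G->R'->A->plug->A
Char 3 ('C'): step: R->0, L->5 (L advanced); C->plug->B->R->D->L->D->refl->C->L'->C->R'->G->plug->G
Char 4 ('H'): step: R->1, L=5; H->plug->H->R->H->L->E->refl->B->L'->E->R'->G->plug->G
Char 5 ('E'): step: R->2, L=5; E->plug->D->R->F->L->F->refl->A->L'->A->R'->E->plug->D
Char 6 ('B'): step: R->3, L=5; B->plug->C->R->E->L->B->refl->E->L'->H->R'->D->plug->E
Char 7 ('C'): step: R->4, L=5; C->plug->B->R->D->L->D->refl->C->L'->C->R'->H->plug->H

Answer: AAGGDEH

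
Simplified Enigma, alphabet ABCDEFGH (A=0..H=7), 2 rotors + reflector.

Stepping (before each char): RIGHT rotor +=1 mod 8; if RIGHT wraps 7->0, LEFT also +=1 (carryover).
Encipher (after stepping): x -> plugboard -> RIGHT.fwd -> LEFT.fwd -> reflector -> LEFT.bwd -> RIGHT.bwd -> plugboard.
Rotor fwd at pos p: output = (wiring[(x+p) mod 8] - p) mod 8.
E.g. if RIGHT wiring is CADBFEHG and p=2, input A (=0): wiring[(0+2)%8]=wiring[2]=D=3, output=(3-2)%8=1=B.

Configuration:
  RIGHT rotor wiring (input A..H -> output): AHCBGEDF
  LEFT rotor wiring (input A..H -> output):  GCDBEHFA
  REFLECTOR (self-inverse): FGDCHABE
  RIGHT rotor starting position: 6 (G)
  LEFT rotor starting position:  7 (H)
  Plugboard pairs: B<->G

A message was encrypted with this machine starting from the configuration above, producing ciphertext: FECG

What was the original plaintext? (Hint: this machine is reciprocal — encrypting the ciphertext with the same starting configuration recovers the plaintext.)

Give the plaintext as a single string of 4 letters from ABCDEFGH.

Answer: CGEB

Derivation:
Char 1 ('F'): step: R->7, L=7; F->plug->F->R->H->L->G->refl->B->L'->A->R'->C->plug->C
Char 2 ('E'): step: R->0, L->0 (L advanced); E->plug->E->R->G->L->F->refl->A->L'->H->R'->B->plug->G
Char 3 ('C'): step: R->1, L=0; C->plug->C->R->A->L->G->refl->B->L'->D->R'->E->plug->E
Char 4 ('G'): step: R->2, L=0; G->plug->B->R->H->L->A->refl->F->L'->G->R'->G->plug->B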